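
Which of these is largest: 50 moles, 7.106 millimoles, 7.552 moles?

50 moles

50 moles = 50 moles
7.106 millimoles = 0.007106 moles
7.552 moles = 7.552 moles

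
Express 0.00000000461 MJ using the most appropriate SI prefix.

4.61 mJ

= 4.61 × 10^-3 J; 10^-3 is milli.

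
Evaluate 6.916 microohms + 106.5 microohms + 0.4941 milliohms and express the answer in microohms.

In microohms:
  6.916 microohms → 6.916
  106.5 microohms → 106.5
  0.4941 milliohms = 0.4941e3 microohms = 494.1
Sum: 6.916 + 106.5 + 494.1 = 607.516

607.516 microohms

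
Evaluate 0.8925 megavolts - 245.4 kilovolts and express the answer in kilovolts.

647.1 kilovolts

In kilovolts:
  0.8925 megavolts = 0.8925 × 10^3 kilovolts = 892.5
  245.4 kilovolts → 245.4
Difference: 892.5 - 245.4 = 647.1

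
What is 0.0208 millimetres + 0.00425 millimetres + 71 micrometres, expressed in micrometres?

In micrometres:
  0.0208 millimetres = 0.0208 × 10^3 micrometres = 20.8
  0.00425 millimetres = 0.00425 × 10^3 micrometres = 4.25
  71 micrometres → 71
Sum: 20.8 + 4.25 + 71 = 96.05

96.05 micrometres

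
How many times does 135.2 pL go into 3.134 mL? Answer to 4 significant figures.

(3.134 × 10⁻³) / (135.2 × 10⁻¹²) = 0.02318 × 10⁹

23180000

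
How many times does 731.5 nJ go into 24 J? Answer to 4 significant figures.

32810000

(24) / (731.5e-9) = 0.032809e9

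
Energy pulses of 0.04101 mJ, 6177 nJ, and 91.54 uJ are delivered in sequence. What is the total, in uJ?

138.727 uJ

In uJ:
  0.04101 mJ = 0.04101e3 uJ = 41.01
  6177 nJ = 6177e-3 uJ = 6.177
  91.54 uJ → 91.54
Sum: 41.01 + 6.177 + 91.54 = 138.727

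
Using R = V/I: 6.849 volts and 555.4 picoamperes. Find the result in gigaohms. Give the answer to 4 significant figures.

(6.849) / (555.4 × 10⁻¹²) = 0.0123317 × 10¹² Ω

12.33 gigaohms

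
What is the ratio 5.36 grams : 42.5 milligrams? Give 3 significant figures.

126

(5.36) / (42.5 × 10⁻³) = 0.1261 × 10³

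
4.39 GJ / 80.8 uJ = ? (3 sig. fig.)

(4.39e9) / (80.8e-6) = 0.05433e15

54300000000000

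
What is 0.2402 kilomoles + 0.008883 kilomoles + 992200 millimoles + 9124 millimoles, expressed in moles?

1250.407 moles

In moles:
  0.2402 kilomoles = 0.2402 × 10^3 moles = 240.2
  0.008883 kilomoles = 0.008883 × 10^3 moles = 8.883
  992200 millimoles = 992200 × 10^-3 moles = 992.2
  9124 millimoles = 9124 × 10^-3 moles = 9.124
Sum: 240.2 + 8.883 + 992.2 + 9.124 = 1250.407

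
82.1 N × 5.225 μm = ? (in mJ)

0.4289725 mJ

82.1 × 5.225 × 10⁻⁶ = 428.9725 × 10⁻⁶ J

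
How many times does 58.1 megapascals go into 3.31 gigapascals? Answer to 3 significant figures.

(3.31e9) / (58.1e6) = 0.05697e3

57.0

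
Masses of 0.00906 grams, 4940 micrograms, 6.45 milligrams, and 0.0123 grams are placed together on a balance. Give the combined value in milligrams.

In milligrams:
  0.00906 grams = 0.00906e3 milligrams = 9.06
  4940 micrograms = 4940e-3 milligrams = 4.94
  6.45 milligrams → 6.45
  0.0123 grams = 0.0123e3 milligrams = 12.3
Sum: 9.06 + 4.94 + 6.45 + 12.3 = 32.75

32.75 milligrams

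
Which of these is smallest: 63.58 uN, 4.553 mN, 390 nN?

390 nN

63.58 uN = 0.00006358 N
4.553 mN = 0.004553 N
390 nN = 0.00000039 N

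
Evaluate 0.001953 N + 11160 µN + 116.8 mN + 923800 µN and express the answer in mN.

In mN:
  0.001953 N = 0.001953e3 mN = 1.953
  11160 µN = 11160e-3 mN = 11.16
  116.8 mN → 116.8
  923800 µN = 923800e-3 mN = 923.8
Sum: 1.953 + 11.16 + 116.8 + 923.8 = 1053.713

1053.713 mN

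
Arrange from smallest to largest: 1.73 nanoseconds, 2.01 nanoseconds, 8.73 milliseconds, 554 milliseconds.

1.73 nanoseconds = 0.00000000173 seconds
2.01 nanoseconds = 0.00000000201 seconds
8.73 milliseconds = 0.00873 seconds
554 milliseconds = 0.554 seconds

1.73 nanoseconds < 2.01 nanoseconds < 8.73 milliseconds < 554 milliseconds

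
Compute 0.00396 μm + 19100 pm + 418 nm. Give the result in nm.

In nm:
  0.00396 μm = 0.00396 × 10³ nm = 3.96
  19100 pm = 19100 × 10⁻³ nm = 19.1
  418 nm → 418
Sum: 3.96 + 19.1 + 418 = 441.06

441.06 nm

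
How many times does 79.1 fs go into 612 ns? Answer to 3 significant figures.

7740000

(612 × 10^-9) / (79.1 × 10^-15) = 7.737 × 10^6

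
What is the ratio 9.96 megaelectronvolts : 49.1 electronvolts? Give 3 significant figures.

(9.96 × 10^6) / (49.1) = 0.2029 × 10^6

203000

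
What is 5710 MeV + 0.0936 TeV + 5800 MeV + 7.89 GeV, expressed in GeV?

113 GeV

In GeV:
  5710 MeV = 5710 × 10⁻³ GeV = 5.71
  0.0936 TeV = 0.0936 × 10³ GeV = 93.6
  5800 MeV = 5800 × 10⁻³ GeV = 5.8
  7.89 GeV → 7.89
Sum: 5.71 + 93.6 + 5.8 + 7.89 = 113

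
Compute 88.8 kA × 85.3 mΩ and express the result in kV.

88.8 × 10³ × 85.3 × 10⁻³ = 7574.64 V

7.57464 kV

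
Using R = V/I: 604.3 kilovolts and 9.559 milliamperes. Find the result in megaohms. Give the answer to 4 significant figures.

(604.3 × 10³) / (9.559 × 10⁻³) = 63.2179 × 10⁶ Ω

63.22 megaohms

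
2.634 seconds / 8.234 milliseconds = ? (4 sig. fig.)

319.9

(2.634) / (8.234 × 10^-3) = 0.31989 × 10^3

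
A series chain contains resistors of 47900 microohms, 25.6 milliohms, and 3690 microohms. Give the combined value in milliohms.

In milliohms:
  47900 microohms = 47900 × 10⁻³ milliohms = 47.9
  25.6 milliohms → 25.6
  3690 microohms = 3690 × 10⁻³ milliohms = 3.69
Sum: 47.9 + 25.6 + 3.69 = 77.19

77.19 milliohms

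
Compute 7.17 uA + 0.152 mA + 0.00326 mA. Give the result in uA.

In uA:
  7.17 uA → 7.17
  0.152 mA = 0.152 × 10^3 uA = 152
  0.00326 mA = 0.00326 × 10^3 uA = 3.26
Sum: 7.17 + 152 + 3.26 = 162.43

162.43 uA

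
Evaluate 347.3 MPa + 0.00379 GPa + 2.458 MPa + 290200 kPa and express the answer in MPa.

In MPa:
  347.3 MPa → 347.3
  0.00379 GPa = 0.00379 × 10³ MPa = 3.79
  2.458 MPa → 2.458
  290200 kPa = 290200 × 10⁻³ MPa = 290.2
Sum: 347.3 + 3.79 + 2.458 + 290.2 = 643.748

643.748 MPa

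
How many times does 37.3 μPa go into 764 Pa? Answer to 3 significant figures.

20500000

(764) / (37.3 × 10^-6) = 20.48 × 10^6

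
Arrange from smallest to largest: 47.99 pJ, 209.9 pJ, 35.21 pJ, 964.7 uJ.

35.21 pJ < 47.99 pJ < 209.9 pJ < 964.7 uJ

47.99 pJ = 0.00000000004799 J
209.9 pJ = 0.0000000002099 J
35.21 pJ = 0.00000000003521 J
964.7 uJ = 0.0009647 J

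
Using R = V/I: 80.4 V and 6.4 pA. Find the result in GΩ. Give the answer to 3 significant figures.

(80.4) / (6.4 × 10⁻¹²) = 12.562 × 10¹² Ω

12600 GΩ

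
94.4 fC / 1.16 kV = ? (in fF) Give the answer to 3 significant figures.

(94.4 × 10⁻¹⁵) / (1.16 × 10³) = 81.379 × 10⁻¹⁸ F

0.0814 fF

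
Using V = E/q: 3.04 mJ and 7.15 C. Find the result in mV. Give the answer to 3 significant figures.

(3.04e-3) / (7.15) = 0.42517e-3 V

0.425 mV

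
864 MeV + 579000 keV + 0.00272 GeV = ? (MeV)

In MeV:
  864 MeV → 864
  579000 keV = 579000 × 10⁻³ MeV = 579
  0.00272 GeV = 0.00272 × 10³ MeV = 2.72
Sum: 864 + 579 + 2.72 = 1445.72

1445.72 MeV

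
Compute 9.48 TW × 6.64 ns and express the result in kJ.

62.9472 kJ

9.48 × 10¹² × 6.64 × 10⁻⁹ = 62.9472 × 10³ J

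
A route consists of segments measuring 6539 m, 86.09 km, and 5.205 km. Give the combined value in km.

97.834 km

In km:
  6539 m = 6539 × 10⁻³ km = 6.539
  86.09 km → 86.09
  5.205 km → 5.205
Sum: 6.539 + 86.09 + 5.205 = 97.834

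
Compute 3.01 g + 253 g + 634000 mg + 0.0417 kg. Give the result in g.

931.71 g

In g:
  3.01 g → 3.01
  253 g → 253
  634000 mg = 634000 × 10⁻³ g = 634
  0.0417 kg = 0.0417 × 10³ g = 41.7
Sum: 3.01 + 253 + 634 + 41.7 = 931.71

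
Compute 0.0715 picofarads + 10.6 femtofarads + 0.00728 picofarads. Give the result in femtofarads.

89.38 femtofarads

In femtofarads:
  0.0715 picofarads = 0.0715 × 10³ femtofarads = 71.5
  10.6 femtofarads → 10.6
  0.00728 picofarads = 0.00728 × 10³ femtofarads = 7.28
Sum: 71.5 + 10.6 + 7.28 = 89.38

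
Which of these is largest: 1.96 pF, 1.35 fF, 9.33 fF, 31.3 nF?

1.96 pF = 0.00000000000196 F
1.35 fF = 0.00000000000000135 F
9.33 fF = 0.00000000000000933 F
31.3 nF = 0.0000000313 F

31.3 nF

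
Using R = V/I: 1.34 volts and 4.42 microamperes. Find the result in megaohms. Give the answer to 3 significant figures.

(1.34) / (4.42e-6) = 0.30317e6 Ω

0.303 megaohms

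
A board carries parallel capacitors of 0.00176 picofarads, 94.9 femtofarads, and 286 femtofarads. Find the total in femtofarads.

382.66 femtofarads

In femtofarads:
  0.00176 picofarads = 0.00176e3 femtofarads = 1.76
  94.9 femtofarads → 94.9
  286 femtofarads → 286
Sum: 1.76 + 94.9 + 286 = 382.66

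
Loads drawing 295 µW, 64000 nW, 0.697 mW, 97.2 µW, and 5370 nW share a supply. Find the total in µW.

In µW:
  295 µW → 295
  64000 nW = 64000e-3 µW = 64
  0.697 mW = 0.697e3 µW = 697
  97.2 µW → 97.2
  5370 nW = 5370e-3 µW = 5.37
Sum: 295 + 64 + 697 + 97.2 + 5.37 = 1158.57

1158.57 µW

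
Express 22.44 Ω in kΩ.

(no prefix) = 1e0, kilo = 1e3; factor is 1e-3.
22.44 × 1e-3 = 0.02244

0.02244 kΩ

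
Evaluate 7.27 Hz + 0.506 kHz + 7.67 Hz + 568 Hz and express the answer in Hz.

In Hz:
  7.27 Hz → 7.27
  0.506 kHz = 0.506e3 Hz = 506
  7.67 Hz → 7.67
  568 Hz → 568
Sum: 7.27 + 506 + 7.67 + 568 = 1088.94

1088.94 Hz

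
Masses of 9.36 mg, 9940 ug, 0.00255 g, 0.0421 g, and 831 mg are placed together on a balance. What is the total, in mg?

In mg:
  9.36 mg → 9.36
  9940 ug = 9940 × 10⁻³ mg = 9.94
  0.00255 g = 0.00255 × 10³ mg = 2.55
  0.0421 g = 0.0421 × 10³ mg = 42.1
  831 mg → 831
Sum: 9.36 + 9.94 + 2.55 + 42.1 + 831 = 894.95

894.95 mg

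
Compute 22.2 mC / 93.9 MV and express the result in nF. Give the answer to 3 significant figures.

0.236 nF

(22.2e-3) / (93.9e6) = 0.23642e-9 F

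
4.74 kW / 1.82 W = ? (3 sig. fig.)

(4.74 × 10^3) / (1.82) = 2.604 × 10^3

2600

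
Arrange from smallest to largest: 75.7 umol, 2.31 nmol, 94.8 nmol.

75.7 umol = 0.0000757 mol
2.31 nmol = 0.00000000231 mol
94.8 nmol = 0.0000000948 mol

2.31 nmol < 94.8 nmol < 75.7 umol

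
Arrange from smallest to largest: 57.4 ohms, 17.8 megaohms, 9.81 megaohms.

57.4 ohms = 57.4 ohms
17.8 megaohms = 17800000 ohms
9.81 megaohms = 9810000 ohms

57.4 ohms < 9.81 megaohms < 17.8 megaohms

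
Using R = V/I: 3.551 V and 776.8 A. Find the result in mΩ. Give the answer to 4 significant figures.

4.571 mΩ

(3.551) / (776.8) = 0.00457132 Ω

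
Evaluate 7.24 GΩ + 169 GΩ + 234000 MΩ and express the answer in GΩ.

410.24 GΩ

In GΩ:
  7.24 GΩ → 7.24
  169 GΩ → 169
  234000 MΩ = 234000e-3 GΩ = 234
Sum: 7.24 + 169 + 234 = 410.24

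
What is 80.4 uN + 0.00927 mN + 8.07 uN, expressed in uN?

97.74 uN

In uN:
  80.4 uN → 80.4
  0.00927 mN = 0.00927 × 10³ uN = 9.27
  8.07 uN → 8.07
Sum: 80.4 + 9.27 + 8.07 = 97.74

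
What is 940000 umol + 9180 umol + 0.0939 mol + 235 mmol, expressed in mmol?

1278.08 mmol

In mmol:
  940000 umol = 940000e-3 mmol = 940
  9180 umol = 9180e-3 mmol = 9.18
  0.0939 mol = 0.0939e3 mmol = 93.9
  235 mmol → 235
Sum: 940 + 9.18 + 93.9 + 235 = 1278.08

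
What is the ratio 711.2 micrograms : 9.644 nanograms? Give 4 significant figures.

(711.2 × 10⁻⁶) / (9.644 × 10⁻⁹) = 73.745 × 10³

73750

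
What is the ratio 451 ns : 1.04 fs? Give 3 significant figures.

(451 × 10^-9) / (1.04 × 10^-15) = 433.7 × 10^6

434000000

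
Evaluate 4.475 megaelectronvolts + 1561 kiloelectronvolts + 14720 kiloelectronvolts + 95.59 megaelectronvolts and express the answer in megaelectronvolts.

116.346 megaelectronvolts

In megaelectronvolts:
  4.475 megaelectronvolts → 4.475
  1561 kiloelectronvolts = 1561 × 10^-3 megaelectronvolts = 1.561
  14720 kiloelectronvolts = 14720 × 10^-3 megaelectronvolts = 14.72
  95.59 megaelectronvolts → 95.59
Sum: 4.475 + 1.561 + 14.72 + 95.59 = 116.346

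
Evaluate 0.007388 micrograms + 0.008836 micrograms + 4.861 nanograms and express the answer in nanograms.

21.085 nanograms

In nanograms:
  0.007388 micrograms = 0.007388 × 10³ nanograms = 7.388
  0.008836 micrograms = 0.008836 × 10³ nanograms = 8.836
  4.861 nanograms → 4.861
Sum: 7.388 + 8.836 + 4.861 = 21.085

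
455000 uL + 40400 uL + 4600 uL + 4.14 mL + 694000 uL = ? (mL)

1198.14 mL

In mL:
  455000 uL = 455000 × 10^-3 mL = 455
  40400 uL = 40400 × 10^-3 mL = 40.4
  4600 uL = 4600 × 10^-3 mL = 4.6
  4.14 mL → 4.14
  694000 uL = 694000 × 10^-3 mL = 694
Sum: 455 + 40.4 + 4.6 + 4.14 + 694 = 1198.14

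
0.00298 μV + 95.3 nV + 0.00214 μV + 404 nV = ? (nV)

In nV:
  0.00298 μV = 0.00298e3 nV = 2.98
  95.3 nV → 95.3
  0.00214 μV = 0.00214e3 nV = 2.14
  404 nV → 404
Sum: 2.98 + 95.3 + 2.14 + 404 = 504.42

504.42 nV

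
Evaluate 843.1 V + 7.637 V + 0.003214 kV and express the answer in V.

853.951 V

In V:
  843.1 V → 843.1
  7.637 V → 7.637
  0.003214 kV = 0.003214e3 V = 3.214
Sum: 843.1 + 7.637 + 3.214 = 853.951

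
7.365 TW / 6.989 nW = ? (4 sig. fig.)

1054000000000000000000

(7.365 × 10^12) / (6.989 × 10^-9) = 1.0538 × 10^21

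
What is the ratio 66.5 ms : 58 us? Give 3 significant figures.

1150

(66.5e-3) / (58e-6) = 1.147e3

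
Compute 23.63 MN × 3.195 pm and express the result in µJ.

75.49785 µJ

23.63 × 10^6 × 3.195 × 10^-12 = 75.49785 × 10^-6 J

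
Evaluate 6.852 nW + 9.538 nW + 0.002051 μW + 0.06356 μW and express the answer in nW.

In nW:
  6.852 nW → 6.852
  9.538 nW → 9.538
  0.002051 μW = 0.002051e3 nW = 2.051
  0.06356 μW = 0.06356e3 nW = 63.56
Sum: 6.852 + 9.538 + 2.051 + 63.56 = 82.001

82.001 nW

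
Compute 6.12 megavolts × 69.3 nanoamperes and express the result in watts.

6.12 × 10⁶ × 69.3 × 10⁻⁹ = 424.116 × 10⁻³ W

0.424116 watts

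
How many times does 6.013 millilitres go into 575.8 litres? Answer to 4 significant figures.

(575.8) / (6.013 × 10^-3) = 95.759 × 10^3

95760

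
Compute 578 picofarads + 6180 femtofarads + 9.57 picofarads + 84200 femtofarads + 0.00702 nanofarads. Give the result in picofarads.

In picofarads:
  578 picofarads → 578
  6180 femtofarads = 6180 × 10^-3 picofarads = 6.18
  9.57 picofarads → 9.57
  84200 femtofarads = 84200 × 10^-3 picofarads = 84.2
  0.00702 nanofarads = 0.00702 × 10^3 picofarads = 7.02
Sum: 578 + 6.18 + 9.57 + 84.2 + 7.02 = 684.97

684.97 picofarads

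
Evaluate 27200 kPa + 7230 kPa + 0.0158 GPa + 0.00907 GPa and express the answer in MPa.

In MPa:
  27200 kPa = 27200 × 10^-3 MPa = 27.2
  7230 kPa = 7230 × 10^-3 MPa = 7.23
  0.0158 GPa = 0.0158 × 10^3 MPa = 15.8
  0.00907 GPa = 0.00907 × 10^3 MPa = 9.07
Sum: 27.2 + 7.23 + 15.8 + 9.07 = 59.3

59.3 MPa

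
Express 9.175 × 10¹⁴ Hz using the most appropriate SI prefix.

917.5 THz

= 917.5 × 10¹² Hz; 10¹² is tera.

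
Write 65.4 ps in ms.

pico = 10⁻¹², milli = 10⁻³; factor is 10⁻⁹.
65.4 × 10⁻⁹ = 0.0000000654

0.0000000654 ms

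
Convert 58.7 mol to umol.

58700000 umol

(no prefix) = 1e0, micro = 1e-6; factor is 1e6.
58.7 × 1e6 = 58700000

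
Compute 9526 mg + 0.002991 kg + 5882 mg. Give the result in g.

18.399 g

In g:
  9526 mg = 9526 × 10⁻³ g = 9.526
  0.002991 kg = 0.002991 × 10³ g = 2.991
  5882 mg = 5882 × 10⁻³ g = 5.882
Sum: 9.526 + 2.991 + 5.882 = 18.399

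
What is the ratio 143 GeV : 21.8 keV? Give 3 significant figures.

(143e9) / (21.8e3) = 6.56e6

6560000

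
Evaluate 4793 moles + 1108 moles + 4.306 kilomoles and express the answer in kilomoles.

In kilomoles:
  4793 moles = 4793 × 10^-3 kilomoles = 4.793
  1108 moles = 1108 × 10^-3 kilomoles = 1.108
  4.306 kilomoles → 4.306
Sum: 4.793 + 1.108 + 4.306 = 10.207

10.207 kilomoles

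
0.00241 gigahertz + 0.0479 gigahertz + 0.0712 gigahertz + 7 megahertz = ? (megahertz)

128.51 megahertz

In megahertz:
  0.00241 gigahertz = 0.00241 × 10³ megahertz = 2.41
  0.0479 gigahertz = 0.0479 × 10³ megahertz = 47.9
  0.0712 gigahertz = 0.0712 × 10³ megahertz = 71.2
  7 megahertz → 7
Sum: 2.41 + 47.9 + 71.2 + 7 = 128.51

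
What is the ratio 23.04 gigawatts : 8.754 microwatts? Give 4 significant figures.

(23.04e9) / (8.754e-6) = 2.6319e15

2632000000000000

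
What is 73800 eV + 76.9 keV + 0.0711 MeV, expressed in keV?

221.8 keV

In keV:
  73800 eV = 73800 × 10^-3 keV = 73.8
  76.9 keV → 76.9
  0.0711 MeV = 0.0711 × 10^3 keV = 71.1
Sum: 73.8 + 76.9 + 71.1 = 221.8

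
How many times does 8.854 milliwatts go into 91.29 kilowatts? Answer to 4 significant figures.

(91.29 × 10³) / (8.854 × 10⁻³) = 10.311 × 10⁶

10310000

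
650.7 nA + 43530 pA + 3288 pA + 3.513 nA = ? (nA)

In nA:
  650.7 nA → 650.7
  43530 pA = 43530e-3 nA = 43.53
  3288 pA = 3288e-3 nA = 3.288
  3.513 nA → 3.513
Sum: 650.7 + 43.53 + 3.288 + 3.513 = 701.031

701.031 nA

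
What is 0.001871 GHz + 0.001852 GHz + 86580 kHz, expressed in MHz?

90.303 MHz

In MHz:
  0.001871 GHz = 0.001871e3 MHz = 1.871
  0.001852 GHz = 0.001852e3 MHz = 1.852
  86580 kHz = 86580e-3 MHz = 86.58
Sum: 1.871 + 1.852 + 86.58 = 90.303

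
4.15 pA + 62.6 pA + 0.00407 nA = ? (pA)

In pA:
  4.15 pA → 4.15
  62.6 pA → 62.6
  0.00407 nA = 0.00407 × 10³ pA = 4.07
Sum: 4.15 + 62.6 + 4.07 = 70.82

70.82 pA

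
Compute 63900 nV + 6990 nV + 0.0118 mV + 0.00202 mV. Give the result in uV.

In uV:
  63900 nV = 63900e-3 uV = 63.9
  6990 nV = 6990e-3 uV = 6.99
  0.0118 mV = 0.0118e3 uV = 11.8
  0.00202 mV = 0.00202e3 uV = 2.02
Sum: 63.9 + 6.99 + 11.8 + 2.02 = 84.71

84.71 uV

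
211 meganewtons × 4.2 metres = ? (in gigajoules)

0.8862 gigajoules

211 × 10^6 × 4.2 = 886.2 × 10^6 J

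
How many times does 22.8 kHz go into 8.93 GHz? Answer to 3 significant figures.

392000

(8.93e9) / (22.8e3) = 0.3917e6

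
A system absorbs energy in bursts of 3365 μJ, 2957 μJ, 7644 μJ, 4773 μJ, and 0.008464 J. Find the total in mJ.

27.203 mJ

In mJ:
  3365 μJ = 3365 × 10^-3 mJ = 3.365
  2957 μJ = 2957 × 10^-3 mJ = 2.957
  7644 μJ = 7644 × 10^-3 mJ = 7.644
  4773 μJ = 4773 × 10^-3 mJ = 4.773
  0.008464 J = 0.008464 × 10^3 mJ = 8.464
Sum: 3.365 + 2.957 + 7.644 + 4.773 + 8.464 = 27.203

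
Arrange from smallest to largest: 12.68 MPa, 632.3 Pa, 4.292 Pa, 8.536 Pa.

4.292 Pa < 8.536 Pa < 632.3 Pa < 12.68 MPa

12.68 MPa = 12680000 Pa
632.3 Pa = 632.3 Pa
4.292 Pa = 4.292 Pa
8.536 Pa = 8.536 Pa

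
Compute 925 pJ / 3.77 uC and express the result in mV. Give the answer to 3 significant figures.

(925 × 10⁻¹²) / (3.77 × 10⁻⁶) = 245.36 × 10⁻⁶ V

0.245 mV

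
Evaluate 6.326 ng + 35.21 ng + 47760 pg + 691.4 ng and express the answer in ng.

In ng:
  6.326 ng → 6.326
  35.21 ng → 35.21
  47760 pg = 47760e-3 ng = 47.76
  691.4 ng → 691.4
Sum: 6.326 + 35.21 + 47.76 + 691.4 = 780.696

780.696 ng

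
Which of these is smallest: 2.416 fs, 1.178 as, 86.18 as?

2.416 fs = 0.000000000000002416 s
1.178 as = 0.000000000000000001178 s
86.18 as = 0.00000000000000008618 s

1.178 as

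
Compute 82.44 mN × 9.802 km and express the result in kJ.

82.44e-3 × 9.802e3 = 808.07688 J

0.80807688 kJ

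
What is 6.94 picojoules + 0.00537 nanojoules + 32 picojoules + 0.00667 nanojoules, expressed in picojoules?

In picojoules:
  6.94 picojoules → 6.94
  0.00537 nanojoules = 0.00537 × 10^3 picojoules = 5.37
  32 picojoules → 32
  0.00667 nanojoules = 0.00667 × 10^3 picojoules = 6.67
Sum: 6.94 + 5.37 + 32 + 6.67 = 50.98

50.98 picojoules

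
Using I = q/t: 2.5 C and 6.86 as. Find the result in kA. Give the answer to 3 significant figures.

(2.5) / (6.86e-18) = 0.36443e18 A

364000000000000 kA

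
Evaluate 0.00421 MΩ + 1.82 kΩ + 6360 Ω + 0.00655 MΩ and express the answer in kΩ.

In kΩ:
  0.00421 MΩ = 0.00421 × 10^3 kΩ = 4.21
  1.82 kΩ → 1.82
  6360 Ω = 6360 × 10^-3 kΩ = 6.36
  0.00655 MΩ = 0.00655 × 10^3 kΩ = 6.55
Sum: 4.21 + 1.82 + 6.36 + 6.55 = 18.94

18.94 kΩ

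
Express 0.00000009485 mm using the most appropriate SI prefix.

94.85 pm

= 94.85 × 10^-12 m; 10^-12 is pico.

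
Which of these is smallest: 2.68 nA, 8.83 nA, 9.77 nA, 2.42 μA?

2.68 nA

2.68 nA = 0.00000000268 A
8.83 nA = 0.00000000883 A
9.77 nA = 0.00000000977 A
2.42 μA = 0.00000242 A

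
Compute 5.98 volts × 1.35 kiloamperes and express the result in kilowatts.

8.073 kilowatts

5.98 × 1.35 × 10^3 = 8.073 × 10^3 W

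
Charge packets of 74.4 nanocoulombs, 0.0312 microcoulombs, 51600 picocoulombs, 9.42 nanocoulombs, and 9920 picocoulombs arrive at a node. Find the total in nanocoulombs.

In nanocoulombs:
  74.4 nanocoulombs → 74.4
  0.0312 microcoulombs = 0.0312e3 nanocoulombs = 31.2
  51600 picocoulombs = 51600e-3 nanocoulombs = 51.6
  9.42 nanocoulombs → 9.42
  9920 picocoulombs = 9920e-3 nanocoulombs = 9.92
Sum: 74.4 + 31.2 + 51.6 + 9.42 + 9.92 = 176.54

176.54 nanocoulombs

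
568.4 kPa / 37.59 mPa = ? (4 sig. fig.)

15120000

(568.4 × 10^3) / (37.59 × 10^-3) = 15.121 × 10^6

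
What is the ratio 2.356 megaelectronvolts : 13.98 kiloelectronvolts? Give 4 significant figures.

168.5

(2.356e6) / (13.98e3) = 0.16853e3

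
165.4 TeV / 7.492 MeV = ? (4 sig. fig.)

(165.4 × 10¹²) / (7.492 × 10⁶) = 22.077 × 10⁶

22080000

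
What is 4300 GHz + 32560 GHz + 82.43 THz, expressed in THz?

In THz:
  4300 GHz = 4300 × 10^-3 THz = 4.3
  32560 GHz = 32560 × 10^-3 THz = 32.56
  82.43 THz → 82.43
Sum: 4.3 + 32.56 + 82.43 = 119.29

119.29 THz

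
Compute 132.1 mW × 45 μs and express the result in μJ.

5.9445 μJ

132.1 × 10^-3 × 45 × 10^-6 = 5944.5 × 10^-9 J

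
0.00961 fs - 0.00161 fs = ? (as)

In as:
  0.00961 fs = 0.00961e3 as = 9.61
  0.00161 fs = 0.00161e3 as = 1.61
Difference: 9.61 - 1.61 = 8

8 as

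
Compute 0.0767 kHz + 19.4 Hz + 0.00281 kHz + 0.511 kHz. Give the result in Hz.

In Hz:
  0.0767 kHz = 0.0767e3 Hz = 76.7
  19.4 Hz → 19.4
  0.00281 kHz = 0.00281e3 Hz = 2.81
  0.511 kHz = 0.511e3 Hz = 511
Sum: 76.7 + 19.4 + 2.81 + 511 = 609.91

609.91 Hz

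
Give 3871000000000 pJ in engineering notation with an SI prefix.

3.871 J

= 3.871 J; mantissa already in [1, 1000).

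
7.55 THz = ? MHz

tera = 10^12, mega = 10^6; factor is 10^6.
7.55 × 10^6 = 7550000

7550000 MHz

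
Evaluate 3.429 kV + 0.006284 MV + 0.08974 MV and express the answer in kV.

99.453 kV

In kV:
  3.429 kV → 3.429
  0.006284 MV = 0.006284e3 kV = 6.284
  0.08974 MV = 0.08974e3 kV = 89.74
Sum: 3.429 + 6.284 + 89.74 = 99.453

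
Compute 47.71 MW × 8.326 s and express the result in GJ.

47.71e6 × 8.326 = 397.23346e6 J

0.39723346 GJ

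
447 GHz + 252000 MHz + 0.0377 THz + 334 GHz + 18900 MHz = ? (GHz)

In GHz:
  447 GHz → 447
  252000 MHz = 252000e-3 GHz = 252
  0.0377 THz = 0.0377e3 GHz = 37.7
  334 GHz → 334
  18900 MHz = 18900e-3 GHz = 18.9
Sum: 447 + 252 + 37.7 + 334 + 18.9 = 1089.6

1089.6 GHz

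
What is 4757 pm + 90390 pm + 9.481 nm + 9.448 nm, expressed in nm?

In nm:
  4757 pm = 4757e-3 nm = 4.757
  90390 pm = 90390e-3 nm = 90.39
  9.481 nm → 9.481
  9.448 nm → 9.448
Sum: 4.757 + 90.39 + 9.481 + 9.448 = 114.076

114.076 nm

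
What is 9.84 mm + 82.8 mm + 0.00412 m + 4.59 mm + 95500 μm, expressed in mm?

In mm:
  9.84 mm → 9.84
  82.8 mm → 82.8
  0.00412 m = 0.00412e3 mm = 4.12
  4.59 mm → 4.59
  95500 μm = 95500e-3 mm = 95.5
Sum: 9.84 + 82.8 + 4.12 + 4.59 + 95.5 = 196.85

196.85 mm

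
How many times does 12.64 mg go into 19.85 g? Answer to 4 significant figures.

(19.85) / (12.64 × 10^-3) = 1.5704 × 10^3

1570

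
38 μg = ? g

0.000038 g

micro = 10⁻⁶, (no prefix) = 10⁰; factor is 10⁻⁶.
38 × 10⁻⁶ = 0.000038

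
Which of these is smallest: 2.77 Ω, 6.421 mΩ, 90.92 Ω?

6.421 mΩ

2.77 Ω = 2.77 Ω
6.421 mΩ = 0.006421 Ω
90.92 Ω = 90.92 Ω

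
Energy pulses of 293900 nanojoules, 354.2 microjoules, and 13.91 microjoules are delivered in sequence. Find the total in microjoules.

662.01 microjoules

In microjoules:
  293900 nanojoules = 293900 × 10^-3 microjoules = 293.9
  354.2 microjoules → 354.2
  13.91 microjoules → 13.91
Sum: 293.9 + 354.2 + 13.91 = 662.01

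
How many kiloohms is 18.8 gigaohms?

giga = 10⁹, kilo = 10³; factor is 10⁶.
18.8 × 10⁶ = 18800000

18800000 kiloohms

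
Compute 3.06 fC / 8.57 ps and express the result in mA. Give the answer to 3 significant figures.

0.357 mA

(3.06e-15) / (8.57e-12) = 0.35706e-3 A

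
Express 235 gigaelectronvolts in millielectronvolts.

giga = 10^9, milli = 10^-3; factor is 10^12.
235 × 10^12 = 235000000000000

235000000000000 millielectronvolts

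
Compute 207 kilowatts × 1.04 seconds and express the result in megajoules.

207 × 10³ × 1.04 = 215.28 × 10³ J

0.21528 megajoules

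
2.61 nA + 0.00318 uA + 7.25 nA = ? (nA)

13.04 nA

In nA:
  2.61 nA → 2.61
  0.00318 uA = 0.00318 × 10^3 nA = 3.18
  7.25 nA → 7.25
Sum: 2.61 + 3.18 + 7.25 = 13.04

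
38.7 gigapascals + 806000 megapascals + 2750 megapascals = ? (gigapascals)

847.45 gigapascals

In gigapascals:
  38.7 gigapascals → 38.7
  806000 megapascals = 806000e-3 gigapascals = 806
  2750 megapascals = 2750e-3 gigapascals = 2.75
Sum: 38.7 + 806 + 2.75 = 847.45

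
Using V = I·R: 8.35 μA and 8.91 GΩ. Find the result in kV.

8.35 × 10^-6 × 8.91 × 10^9 = 74.3985 × 10^3 V

74.3985 kV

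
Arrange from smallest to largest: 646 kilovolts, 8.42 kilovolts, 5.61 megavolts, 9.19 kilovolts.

646 kilovolts = 646000 volts
8.42 kilovolts = 8420 volts
5.61 megavolts = 5610000 volts
9.19 kilovolts = 9190 volts

8.42 kilovolts < 9.19 kilovolts < 646 kilovolts < 5.61 megavolts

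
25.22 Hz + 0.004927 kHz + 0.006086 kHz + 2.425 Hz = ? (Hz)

In Hz:
  25.22 Hz → 25.22
  0.004927 kHz = 0.004927 × 10^3 Hz = 4.927
  0.006086 kHz = 0.006086 × 10^3 Hz = 6.086
  2.425 Hz → 2.425
Sum: 25.22 + 4.927 + 6.086 + 2.425 = 38.658

38.658 Hz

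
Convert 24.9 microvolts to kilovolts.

0.0000000249 kilovolts

micro = 10⁻⁶, kilo = 10³; factor is 10⁻⁹.
24.9 × 10⁻⁹ = 0.0000000249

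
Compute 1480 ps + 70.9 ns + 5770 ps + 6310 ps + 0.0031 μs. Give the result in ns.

87.56 ns

In ns:
  1480 ps = 1480 × 10⁻³ ns = 1.48
  70.9 ns → 70.9
  5770 ps = 5770 × 10⁻³ ns = 5.77
  6310 ps = 6310 × 10⁻³ ns = 6.31
  0.0031 μs = 0.0031 × 10³ ns = 3.1
Sum: 1.48 + 70.9 + 5.77 + 6.31 + 3.1 = 87.56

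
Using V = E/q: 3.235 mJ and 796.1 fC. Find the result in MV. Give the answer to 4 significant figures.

4064 MV

(3.235 × 10^-3) / (796.1 × 10^-15) = 0.00406356 × 10^12 V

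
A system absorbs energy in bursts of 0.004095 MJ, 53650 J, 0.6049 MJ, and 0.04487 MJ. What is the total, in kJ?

707.515 kJ

In kJ:
  0.004095 MJ = 0.004095 × 10^3 kJ = 4.095
  53650 J = 53650 × 10^-3 kJ = 53.65
  0.6049 MJ = 0.6049 × 10^3 kJ = 604.9
  0.04487 MJ = 0.04487 × 10^3 kJ = 44.87
Sum: 4.095 + 53.65 + 604.9 + 44.87 = 707.515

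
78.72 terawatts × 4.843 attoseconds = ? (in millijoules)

78.72 × 10^12 × 4.843 × 10^-18 = 381.24096 × 10^-6 J

0.38124096 millijoules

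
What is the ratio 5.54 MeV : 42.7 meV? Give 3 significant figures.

(5.54 × 10⁶) / (42.7 × 10⁻³) = 0.1297 × 10⁹

130000000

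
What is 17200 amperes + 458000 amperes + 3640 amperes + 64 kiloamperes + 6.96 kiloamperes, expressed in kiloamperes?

549.8 kiloamperes

In kiloamperes:
  17200 amperes = 17200e-3 kiloamperes = 17.2
  458000 amperes = 458000e-3 kiloamperes = 458
  3640 amperes = 3640e-3 kiloamperes = 3.64
  64 kiloamperes → 64
  6.96 kiloamperes → 6.96
Sum: 17.2 + 458 + 3.64 + 64 + 6.96 = 549.8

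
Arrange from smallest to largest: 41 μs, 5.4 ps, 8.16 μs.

41 μs = 0.000041 s
5.4 ps = 0.0000000000054 s
8.16 μs = 0.00000816 s

5.4 ps < 8.16 μs < 41 μs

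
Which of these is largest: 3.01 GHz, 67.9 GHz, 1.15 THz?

1.15 THz

3.01 GHz = 3010000000 Hz
67.9 GHz = 67900000000 Hz
1.15 THz = 1150000000000 Hz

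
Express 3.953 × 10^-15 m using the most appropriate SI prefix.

3.953 fm

= 3.953 × 10^-15 m; 10^-15 is femto.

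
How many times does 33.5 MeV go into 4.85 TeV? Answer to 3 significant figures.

(4.85 × 10^12) / (33.5 × 10^6) = 0.1448 × 10^6

145000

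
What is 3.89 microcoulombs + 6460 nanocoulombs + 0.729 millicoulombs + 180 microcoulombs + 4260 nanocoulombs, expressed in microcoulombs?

923.61 microcoulombs

In microcoulombs:
  3.89 microcoulombs → 3.89
  6460 nanocoulombs = 6460 × 10⁻³ microcoulombs = 6.46
  0.729 millicoulombs = 0.729 × 10³ microcoulombs = 729
  180 microcoulombs → 180
  4260 nanocoulombs = 4260 × 10⁻³ microcoulombs = 4.26
Sum: 3.89 + 6.46 + 729 + 180 + 4.26 = 923.61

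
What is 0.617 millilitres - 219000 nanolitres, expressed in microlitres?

398 microlitres

In microlitres:
  0.617 millilitres = 0.617 × 10³ microlitres = 617
  219000 nanolitres = 219000 × 10⁻³ microlitres = 219
Difference: 617 - 219 = 398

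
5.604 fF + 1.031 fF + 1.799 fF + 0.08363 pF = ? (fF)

92.064 fF

In fF:
  5.604 fF → 5.604
  1.031 fF → 1.031
  1.799 fF → 1.799
  0.08363 pF = 0.08363e3 fF = 83.63
Sum: 5.604 + 1.031 + 1.799 + 83.63 = 92.064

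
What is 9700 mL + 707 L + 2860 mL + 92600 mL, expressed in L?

812.16 L

In L:
  9700 mL = 9700 × 10^-3 L = 9.7
  707 L → 707
  2860 mL = 2860 × 10^-3 L = 2.86
  92600 mL = 92600 × 10^-3 L = 92.6
Sum: 9.7 + 707 + 2.86 + 92.6 = 812.16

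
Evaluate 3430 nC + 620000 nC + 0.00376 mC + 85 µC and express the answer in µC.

712.19 µC

In µC:
  3430 nC = 3430 × 10^-3 µC = 3.43
  620000 nC = 620000 × 10^-3 µC = 620
  0.00376 mC = 0.00376 × 10^3 µC = 3.76
  85 µC → 85
Sum: 3.43 + 620 + 3.76 + 85 = 712.19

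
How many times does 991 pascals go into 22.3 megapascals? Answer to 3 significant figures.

(22.3e6) / (991) = 0.0225e6

22500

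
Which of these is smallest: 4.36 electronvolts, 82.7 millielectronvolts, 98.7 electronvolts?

4.36 electronvolts = 4.36 electronvolts
82.7 millielectronvolts = 0.0827 electronvolts
98.7 electronvolts = 98.7 electronvolts

82.7 millielectronvolts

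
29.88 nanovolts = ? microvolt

nano = 10^-9, micro = 10^-6; factor is 10^-3.
29.88 × 10^-3 = 0.02988

0.02988 microvolts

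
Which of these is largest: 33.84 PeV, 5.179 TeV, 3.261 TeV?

33.84 PeV

33.84 PeV = 33840000000000000 eV
5.179 TeV = 5179000000000 eV
3.261 TeV = 3261000000000 eV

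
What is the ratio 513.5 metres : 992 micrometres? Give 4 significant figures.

517600

(513.5) / (992 × 10⁻⁶) = 0.51764 × 10⁶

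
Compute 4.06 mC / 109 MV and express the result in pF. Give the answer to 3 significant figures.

(4.06 × 10^-3) / (109 × 10^6) = 0.037248 × 10^-9 F

37.2 pF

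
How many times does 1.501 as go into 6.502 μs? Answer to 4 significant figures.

4332000000000

(6.502 × 10⁻⁶) / (1.501 × 10⁻¹⁸) = 4.3318 × 10¹²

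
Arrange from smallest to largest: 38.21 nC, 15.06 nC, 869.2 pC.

38.21 nC = 0.00000003821 C
15.06 nC = 0.00000001506 C
869.2 pC = 0.0000000008692 C

869.2 pC < 15.06 nC < 38.21 nC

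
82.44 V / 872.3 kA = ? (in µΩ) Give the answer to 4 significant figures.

94.51 µΩ

(82.44) / (872.3e3) = 0.0945088e-3 Ω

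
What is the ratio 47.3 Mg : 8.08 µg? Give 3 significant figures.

5850000000000

(47.3 × 10^6) / (8.08 × 10^-6) = 5.854 × 10^12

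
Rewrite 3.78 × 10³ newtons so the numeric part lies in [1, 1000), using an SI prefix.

= 3.78 × 10³ newtons; 10³ is kilo.

3.78 kilonewtons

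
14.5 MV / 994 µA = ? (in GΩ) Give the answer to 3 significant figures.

14.6 GΩ

(14.5 × 10^6) / (994 × 10^-6) = 0.014588 × 10^12 Ω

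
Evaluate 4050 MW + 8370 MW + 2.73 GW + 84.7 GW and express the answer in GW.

In GW:
  4050 MW = 4050e-3 GW = 4.05
  8370 MW = 8370e-3 GW = 8.37
  2.73 GW → 2.73
  84.7 GW → 84.7
Sum: 4.05 + 8.37 + 2.73 + 84.7 = 99.85

99.85 GW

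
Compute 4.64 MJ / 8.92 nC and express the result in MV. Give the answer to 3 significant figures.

520000000 MV

(4.64 × 10⁶) / (8.92 × 10⁻⁹) = 0.52018 × 10¹⁵ V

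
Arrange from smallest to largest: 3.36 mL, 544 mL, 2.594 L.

3.36 mL < 544 mL < 2.594 L

3.36 mL = 0.00336 L
544 mL = 0.544 L
2.594 L = 2.594 L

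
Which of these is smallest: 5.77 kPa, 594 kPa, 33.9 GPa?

5.77 kPa

5.77 kPa = 5770 Pa
594 kPa = 594000 Pa
33.9 GPa = 33900000000 Pa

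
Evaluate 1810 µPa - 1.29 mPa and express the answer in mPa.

In mPa:
  1810 µPa = 1810e-3 mPa = 1.81
  1.29 mPa → 1.29
Difference: 1.81 - 1.29 = 0.52

0.52 mPa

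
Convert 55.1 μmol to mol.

micro = 10⁻⁶, (no prefix) = 10⁰; factor is 10⁻⁶.
55.1 × 10⁻⁶ = 0.0000551

0.0000551 mol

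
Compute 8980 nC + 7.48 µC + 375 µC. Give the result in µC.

391.46 µC

In µC:
  8980 nC = 8980 × 10⁻³ µC = 8.98
  7.48 µC → 7.48
  375 µC → 375
Sum: 8.98 + 7.48 + 375 = 391.46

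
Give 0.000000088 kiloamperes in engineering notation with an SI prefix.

= 88e-6 amperes; 1e-6 is micro.

88 microamperes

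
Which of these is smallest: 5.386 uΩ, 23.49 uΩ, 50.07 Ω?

5.386 uΩ = 0.000005386 Ω
23.49 uΩ = 0.00002349 Ω
50.07 Ω = 50.07 Ω

5.386 uΩ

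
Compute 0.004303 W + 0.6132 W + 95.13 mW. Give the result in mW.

712.633 mW

In mW:
  0.004303 W = 0.004303 × 10^3 mW = 4.303
  0.6132 W = 0.6132 × 10^3 mW = 613.2
  95.13 mW → 95.13
Sum: 4.303 + 613.2 + 95.13 = 712.633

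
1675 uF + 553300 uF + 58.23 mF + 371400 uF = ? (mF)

984.605 mF

In mF:
  1675 uF = 1675e-3 mF = 1.675
  553300 uF = 553300e-3 mF = 553.3
  58.23 mF → 58.23
  371400 uF = 371400e-3 mF = 371.4
Sum: 1.675 + 553.3 + 58.23 + 371.4 = 984.605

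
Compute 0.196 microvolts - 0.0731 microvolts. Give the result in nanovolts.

122.9 nanovolts

In nanovolts:
  0.196 microvolts = 0.196 × 10^3 nanovolts = 196
  0.0731 microvolts = 0.0731 × 10^3 nanovolts = 73.1
Difference: 196 - 73.1 = 122.9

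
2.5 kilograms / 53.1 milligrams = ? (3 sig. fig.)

47100

(2.5e3) / (53.1e-3) = 0.04708e6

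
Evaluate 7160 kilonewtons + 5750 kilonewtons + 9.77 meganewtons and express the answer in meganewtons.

In meganewtons:
  7160 kilonewtons = 7160 × 10⁻³ meganewtons = 7.16
  5750 kilonewtons = 5750 × 10⁻³ meganewtons = 5.75
  9.77 meganewtons → 9.77
Sum: 7.16 + 5.75 + 9.77 = 22.68

22.68 meganewtons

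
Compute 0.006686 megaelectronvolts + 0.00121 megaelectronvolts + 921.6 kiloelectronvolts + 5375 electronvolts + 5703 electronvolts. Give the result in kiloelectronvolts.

940.574 kiloelectronvolts

In kiloelectronvolts:
  0.006686 megaelectronvolts = 0.006686e3 kiloelectronvolts = 6.686
  0.00121 megaelectronvolts = 0.00121e3 kiloelectronvolts = 1.21
  921.6 kiloelectronvolts → 921.6
  5375 electronvolts = 5375e-3 kiloelectronvolts = 5.375
  5703 electronvolts = 5703e-3 kiloelectronvolts = 5.703
Sum: 6.686 + 1.21 + 921.6 + 5.375 + 5.703 = 940.574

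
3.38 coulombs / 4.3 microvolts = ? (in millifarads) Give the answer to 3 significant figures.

786000000 millifarads

(3.38) / (4.3e-6) = 0.78605e6 F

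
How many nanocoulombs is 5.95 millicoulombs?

milli = 10^-3, nano = 10^-9; factor is 10^6.
5.95 × 10^6 = 5950000

5950000 nanocoulombs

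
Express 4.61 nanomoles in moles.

0.00000000461 moles

nano = 10^-9, (no prefix) = 10^0; factor is 10^-9.
4.61 × 10^-9 = 0.00000000461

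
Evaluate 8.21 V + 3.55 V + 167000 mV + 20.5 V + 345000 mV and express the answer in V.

544.26 V

In V:
  8.21 V → 8.21
  3.55 V → 3.55
  167000 mV = 167000e-3 V = 167
  20.5 V → 20.5
  345000 mV = 345000e-3 V = 345
Sum: 8.21 + 3.55 + 167 + 20.5 + 345 = 544.26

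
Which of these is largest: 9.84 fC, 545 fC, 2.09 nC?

2.09 nC

9.84 fC = 0.00000000000000984 C
545 fC = 0.000000000000545 C
2.09 nC = 0.00000000209 C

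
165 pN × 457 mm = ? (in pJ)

75.405 pJ

165 × 10⁻¹² × 457 × 10⁻³ = 75405 × 10⁻¹⁵ J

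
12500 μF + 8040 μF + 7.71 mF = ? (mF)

28.25 mF

In mF:
  12500 μF = 12500e-3 mF = 12.5
  8040 μF = 8040e-3 mF = 8.04
  7.71 mF → 7.71
Sum: 12.5 + 8.04 + 7.71 = 28.25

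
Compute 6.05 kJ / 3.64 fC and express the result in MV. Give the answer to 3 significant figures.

(6.05 × 10³) / (3.64 × 10⁻¹⁵) = 1.6621 × 10¹⁸ V

1660000000000 MV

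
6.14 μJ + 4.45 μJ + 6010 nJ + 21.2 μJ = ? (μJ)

In μJ:
  6.14 μJ → 6.14
  4.45 μJ → 4.45
  6010 nJ = 6010e-3 μJ = 6.01
  21.2 μJ → 21.2
Sum: 6.14 + 4.45 + 6.01 + 21.2 = 37.8

37.8 μJ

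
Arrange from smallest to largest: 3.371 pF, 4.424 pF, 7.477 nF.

3.371 pF = 0.000000000003371 F
4.424 pF = 0.000000000004424 F
7.477 nF = 0.000000007477 F

3.371 pF < 4.424 pF < 7.477 nF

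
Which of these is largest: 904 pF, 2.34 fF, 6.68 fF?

904 pF = 0.000000000904 F
2.34 fF = 0.00000000000000234 F
6.68 fF = 0.00000000000000668 F

904 pF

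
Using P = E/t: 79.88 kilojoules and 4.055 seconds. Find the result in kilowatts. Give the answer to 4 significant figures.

19.70 kilowatts

(79.88e3) / (4.055) = 19.6991e3 W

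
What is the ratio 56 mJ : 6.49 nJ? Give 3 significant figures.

(56 × 10^-3) / (6.49 × 10^-9) = 8.629 × 10^6

8630000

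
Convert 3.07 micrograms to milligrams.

micro = 10⁻⁶, milli = 10⁻³; factor is 10⁻³.
3.07 × 10⁻³ = 0.00307

0.00307 milligrams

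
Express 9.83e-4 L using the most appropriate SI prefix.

= 983e-6 L; 1e-6 is micro.

983 uL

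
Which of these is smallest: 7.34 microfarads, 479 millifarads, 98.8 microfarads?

7.34 microfarads

7.34 microfarads = 0.00000734 farads
479 millifarads = 0.479 farads
98.8 microfarads = 0.0000988 farads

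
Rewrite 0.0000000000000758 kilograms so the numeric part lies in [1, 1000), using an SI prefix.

75.8 picograms

= 75.8 × 10^-12 grams; 10^-12 is pico.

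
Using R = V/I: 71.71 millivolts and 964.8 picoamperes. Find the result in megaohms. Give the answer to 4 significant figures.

74.33 megaohms

(71.71e-3) / (964.8e-12) = 0.0743263e9 Ω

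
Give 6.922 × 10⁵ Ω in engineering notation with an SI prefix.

= 692.2 × 10³ Ω; 10³ is kilo.

692.2 kΩ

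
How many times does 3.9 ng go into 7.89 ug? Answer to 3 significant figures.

(7.89 × 10^-6) / (3.9 × 10^-9) = 2.023 × 10^3

2020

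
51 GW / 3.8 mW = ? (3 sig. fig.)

(51 × 10^9) / (3.8 × 10^-3) = 13.42 × 10^12

13400000000000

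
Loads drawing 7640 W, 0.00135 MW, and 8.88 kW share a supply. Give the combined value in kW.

In kW:
  7640 W = 7640 × 10⁻³ kW = 7.64
  0.00135 MW = 0.00135 × 10³ kW = 1.35
  8.88 kW → 8.88
Sum: 7.64 + 1.35 + 8.88 = 17.87

17.87 kW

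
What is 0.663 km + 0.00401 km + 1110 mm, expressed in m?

668.12 m

In m:
  0.663 km = 0.663e3 m = 663
  0.00401 km = 0.00401e3 m = 4.01
  1110 mm = 1110e-3 m = 1.11
Sum: 663 + 4.01 + 1.11 = 668.12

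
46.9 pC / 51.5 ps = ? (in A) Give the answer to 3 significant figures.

(46.9e-12) / (51.5e-12) = 0.91068 A

0.911 A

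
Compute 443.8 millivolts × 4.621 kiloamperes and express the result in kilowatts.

2.0507998 kilowatts

443.8e-3 × 4.621e3 = 2050.7998 W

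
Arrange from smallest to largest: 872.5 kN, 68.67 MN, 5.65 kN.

5.65 kN < 872.5 kN < 68.67 MN

872.5 kN = 872500 N
68.67 MN = 68670000 N
5.65 kN = 5650 N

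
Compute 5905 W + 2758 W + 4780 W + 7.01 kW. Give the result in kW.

20.453 kW

In kW:
  5905 W = 5905 × 10^-3 kW = 5.905
  2758 W = 2758 × 10^-3 kW = 2.758
  4780 W = 4780 × 10^-3 kW = 4.78
  7.01 kW → 7.01
Sum: 5.905 + 2.758 + 4.78 + 7.01 = 20.453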